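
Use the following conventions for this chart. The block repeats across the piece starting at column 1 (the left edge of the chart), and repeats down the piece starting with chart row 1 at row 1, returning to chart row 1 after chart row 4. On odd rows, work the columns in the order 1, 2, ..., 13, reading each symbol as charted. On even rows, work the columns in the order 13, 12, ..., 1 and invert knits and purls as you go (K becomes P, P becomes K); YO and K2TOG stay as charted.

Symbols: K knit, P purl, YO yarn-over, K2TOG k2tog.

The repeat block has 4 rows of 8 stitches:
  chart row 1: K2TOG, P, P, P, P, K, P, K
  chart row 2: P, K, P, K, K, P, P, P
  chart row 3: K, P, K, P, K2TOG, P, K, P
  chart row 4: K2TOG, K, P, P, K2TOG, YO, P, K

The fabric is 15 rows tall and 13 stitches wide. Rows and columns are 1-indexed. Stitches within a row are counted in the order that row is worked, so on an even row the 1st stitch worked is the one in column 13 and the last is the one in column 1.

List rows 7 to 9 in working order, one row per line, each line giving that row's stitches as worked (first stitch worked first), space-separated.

Result:
K P K P K2TOG P K P K P K P K2TOG
K2TOG K K P K2TOG P K YO K2TOG K K P K2TOG
K2TOG P P P P K P K K2TOG P P P P

Derivation:
Row 7: chart row 3, RS - tile across columns 1-13 and work as-is.
Row 8: chart row 4, WS - tiled (columns 1-13): K2TOG K P P K2TOG YO P K K2TOG K P P K2TOG; work from column 13 back to 1 with K<->P swapped.
Row 9: chart row 1, RS - tile across columns 1-13 and work as-is.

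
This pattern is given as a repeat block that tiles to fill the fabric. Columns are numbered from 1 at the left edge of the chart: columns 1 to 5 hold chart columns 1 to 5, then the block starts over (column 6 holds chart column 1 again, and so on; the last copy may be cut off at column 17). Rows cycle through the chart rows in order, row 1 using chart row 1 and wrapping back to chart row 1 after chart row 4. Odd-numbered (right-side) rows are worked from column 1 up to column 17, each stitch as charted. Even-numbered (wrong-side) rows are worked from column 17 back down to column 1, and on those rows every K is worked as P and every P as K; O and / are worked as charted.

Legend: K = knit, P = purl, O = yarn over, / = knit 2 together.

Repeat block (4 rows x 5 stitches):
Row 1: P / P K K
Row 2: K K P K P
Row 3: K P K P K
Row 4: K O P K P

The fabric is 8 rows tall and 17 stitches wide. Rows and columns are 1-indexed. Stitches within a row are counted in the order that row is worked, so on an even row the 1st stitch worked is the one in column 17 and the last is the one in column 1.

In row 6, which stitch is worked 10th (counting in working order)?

Row 6: (6-1) mod 4 = 1, so use chart row 2. Even row -> WS.
Chart row 2 tiled across columns 1-17: K K P K P K K P K P K K P K P K K
Wrong side: read the tiled row from column 17 down to 1 and exchange K with P (leave O, /).
Row 6 as worked: P P K P K P P K P K P P K P K P P
The 10th stitch worked is K.

== STITCH ==
K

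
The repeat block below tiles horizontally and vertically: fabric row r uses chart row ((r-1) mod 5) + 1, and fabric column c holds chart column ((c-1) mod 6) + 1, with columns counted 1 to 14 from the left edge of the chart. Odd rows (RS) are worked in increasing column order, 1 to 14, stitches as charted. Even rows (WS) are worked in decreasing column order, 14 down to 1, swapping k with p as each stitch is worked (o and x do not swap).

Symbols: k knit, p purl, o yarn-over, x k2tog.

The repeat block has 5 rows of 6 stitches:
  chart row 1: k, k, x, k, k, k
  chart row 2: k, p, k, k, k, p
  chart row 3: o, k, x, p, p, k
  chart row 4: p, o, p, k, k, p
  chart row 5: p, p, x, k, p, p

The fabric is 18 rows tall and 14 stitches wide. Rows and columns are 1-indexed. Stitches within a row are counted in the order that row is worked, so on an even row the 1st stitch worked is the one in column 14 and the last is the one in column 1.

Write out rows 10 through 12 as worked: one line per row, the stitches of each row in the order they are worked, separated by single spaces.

Row 10: chart row 5, WS - tiled (columns 1-14): p p x k p p p p x k p p p p; work from column 14 back to 1 with k<->p swapped.
Row 11: chart row 1, RS - tile across columns 1-14 and work as-is.
Row 12: chart row 2, WS - tiled (columns 1-14): k p k k k p k p k k k p k p; work from column 14 back to 1 with k<->p swapped.

Rows as worked:
k k k k p x k k k k p x k k
k k x k k k k k x k k k k k
k p k p p p k p k p p p k p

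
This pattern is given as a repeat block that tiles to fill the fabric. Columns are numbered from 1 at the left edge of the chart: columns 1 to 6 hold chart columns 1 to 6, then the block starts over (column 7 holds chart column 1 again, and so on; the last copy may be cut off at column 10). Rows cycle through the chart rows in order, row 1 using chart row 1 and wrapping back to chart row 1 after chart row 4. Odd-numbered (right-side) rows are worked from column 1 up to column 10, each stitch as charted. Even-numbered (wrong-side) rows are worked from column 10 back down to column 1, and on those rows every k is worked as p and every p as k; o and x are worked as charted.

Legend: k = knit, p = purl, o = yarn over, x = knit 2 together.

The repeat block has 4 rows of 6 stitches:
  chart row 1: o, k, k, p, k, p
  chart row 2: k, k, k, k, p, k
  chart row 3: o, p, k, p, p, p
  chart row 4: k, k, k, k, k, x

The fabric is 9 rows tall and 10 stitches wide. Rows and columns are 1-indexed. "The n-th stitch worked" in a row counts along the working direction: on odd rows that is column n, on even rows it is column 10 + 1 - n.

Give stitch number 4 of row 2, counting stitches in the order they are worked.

Stitch:
p

Derivation:
Row 2 uses chart row ((2-1) mod 4)+1 = 2. Row 2 is even, so WS.
Chart row 2 tiled across columns 1-10: k k k k p k k k k k
WS row: flip the tiled sequence (start at column 10) and apply k<->p; o and x stay.
Row 2 as worked: p p p p p k p p p p
Counting 4 along the worked row gives p.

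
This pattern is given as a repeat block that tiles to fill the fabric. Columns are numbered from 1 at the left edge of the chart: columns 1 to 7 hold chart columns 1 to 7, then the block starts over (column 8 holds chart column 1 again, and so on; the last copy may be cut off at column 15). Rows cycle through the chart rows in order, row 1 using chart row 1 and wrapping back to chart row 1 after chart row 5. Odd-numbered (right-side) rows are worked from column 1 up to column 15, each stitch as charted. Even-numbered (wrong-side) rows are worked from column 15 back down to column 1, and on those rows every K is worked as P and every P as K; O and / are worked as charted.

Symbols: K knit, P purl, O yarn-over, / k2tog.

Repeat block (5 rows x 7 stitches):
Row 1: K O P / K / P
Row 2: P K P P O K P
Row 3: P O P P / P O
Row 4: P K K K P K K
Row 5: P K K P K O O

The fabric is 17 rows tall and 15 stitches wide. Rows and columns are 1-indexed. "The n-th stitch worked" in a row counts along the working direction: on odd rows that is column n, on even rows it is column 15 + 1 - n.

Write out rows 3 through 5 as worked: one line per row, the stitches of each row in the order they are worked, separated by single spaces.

Rows as worked:
P O P P / P O P O P P / P O P
K P P K P P P K P P K P P P K
P K K P K O O P K K P K O O P

Derivation:
Row 3: chart row 3, RS - tile across columns 1-15 and work as-is.
Row 4: chart row 4, WS - tiled (columns 1-15): P K K K P K K P K K K P K K P; work from column 15 back to 1 with K<->P swapped.
Row 5: chart row 5, RS - tile across columns 1-15 and work as-is.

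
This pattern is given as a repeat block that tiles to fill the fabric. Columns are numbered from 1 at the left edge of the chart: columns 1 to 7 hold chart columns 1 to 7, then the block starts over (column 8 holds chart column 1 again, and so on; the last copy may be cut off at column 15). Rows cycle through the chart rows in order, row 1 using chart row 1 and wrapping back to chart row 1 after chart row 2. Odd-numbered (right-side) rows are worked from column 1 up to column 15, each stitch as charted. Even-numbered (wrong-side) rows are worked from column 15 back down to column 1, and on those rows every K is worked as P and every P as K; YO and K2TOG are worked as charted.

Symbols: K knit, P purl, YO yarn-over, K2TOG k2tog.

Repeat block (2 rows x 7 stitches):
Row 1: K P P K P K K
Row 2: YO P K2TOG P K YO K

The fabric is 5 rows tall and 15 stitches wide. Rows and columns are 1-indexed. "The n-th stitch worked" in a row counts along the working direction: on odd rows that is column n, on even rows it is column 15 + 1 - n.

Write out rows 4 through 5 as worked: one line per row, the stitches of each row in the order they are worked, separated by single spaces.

== ROWS AS WORKED ==
YO P YO P K K2TOG K YO P YO P K K2TOG K YO
K P P K P K K K P P K P K K K

Derivation:
Row 4: chart row 2, WS - tiled (columns 1-15): YO P K2TOG P K YO K YO P K2TOG P K YO K YO; work from column 15 back to 1 with K<->P swapped.
Row 5: chart row 1, RS - tile across columns 1-15 and work as-is.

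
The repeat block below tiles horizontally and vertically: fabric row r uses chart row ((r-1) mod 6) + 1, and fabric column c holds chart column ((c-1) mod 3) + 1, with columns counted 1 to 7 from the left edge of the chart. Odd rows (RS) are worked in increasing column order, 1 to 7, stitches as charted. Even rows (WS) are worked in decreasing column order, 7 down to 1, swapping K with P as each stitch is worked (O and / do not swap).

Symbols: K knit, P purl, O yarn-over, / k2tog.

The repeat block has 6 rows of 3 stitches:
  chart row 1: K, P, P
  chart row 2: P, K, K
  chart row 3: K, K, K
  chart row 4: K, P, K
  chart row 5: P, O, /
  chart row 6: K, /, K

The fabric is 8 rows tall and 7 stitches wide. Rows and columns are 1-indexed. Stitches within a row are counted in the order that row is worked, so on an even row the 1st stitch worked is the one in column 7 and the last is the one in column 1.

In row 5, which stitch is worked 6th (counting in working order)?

Row 5 uses chart row ((5-1) mod 6)+1 = 5. Row 5 is odd, so RS.
Chart row 5 tiled across columns 1-7: P O / P O / P
RS row: no reversal, no swap; stitch n worked = column n.
The 6th stitch worked is /.

Stitch:
/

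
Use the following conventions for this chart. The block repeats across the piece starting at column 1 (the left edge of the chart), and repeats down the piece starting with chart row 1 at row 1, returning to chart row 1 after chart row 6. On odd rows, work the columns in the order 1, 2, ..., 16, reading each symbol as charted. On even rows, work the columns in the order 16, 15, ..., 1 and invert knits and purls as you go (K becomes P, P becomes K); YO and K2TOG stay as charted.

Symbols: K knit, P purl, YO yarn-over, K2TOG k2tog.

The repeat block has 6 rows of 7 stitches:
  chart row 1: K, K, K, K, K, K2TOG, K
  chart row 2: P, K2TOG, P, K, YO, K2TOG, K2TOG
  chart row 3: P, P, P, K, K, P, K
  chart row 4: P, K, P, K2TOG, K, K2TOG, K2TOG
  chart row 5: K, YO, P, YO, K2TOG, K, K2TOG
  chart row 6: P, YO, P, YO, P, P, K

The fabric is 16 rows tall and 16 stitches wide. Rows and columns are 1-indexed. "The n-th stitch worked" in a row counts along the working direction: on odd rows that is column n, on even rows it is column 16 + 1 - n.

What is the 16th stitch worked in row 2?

== STITCH ==
K

Derivation:
For row 2: chart row = ((2-1) mod 6) + 1 = 2; this is a WS (even) row.
Chart row 2 tiled across columns 1-16: P K2TOG P K YO K2TOG K2TOG P K2TOG P K YO K2TOG K2TOG P K2TOG
WS: work from column 16 back to column 1 (reverse the tiled row), swapping K<->P (YO and K2TOG unchanged).
Row 2 as worked: K2TOG K K2TOG K2TOG YO P K K2TOG K K2TOG K2TOG YO P K K2TOG K
Stitch 16 in working order -> K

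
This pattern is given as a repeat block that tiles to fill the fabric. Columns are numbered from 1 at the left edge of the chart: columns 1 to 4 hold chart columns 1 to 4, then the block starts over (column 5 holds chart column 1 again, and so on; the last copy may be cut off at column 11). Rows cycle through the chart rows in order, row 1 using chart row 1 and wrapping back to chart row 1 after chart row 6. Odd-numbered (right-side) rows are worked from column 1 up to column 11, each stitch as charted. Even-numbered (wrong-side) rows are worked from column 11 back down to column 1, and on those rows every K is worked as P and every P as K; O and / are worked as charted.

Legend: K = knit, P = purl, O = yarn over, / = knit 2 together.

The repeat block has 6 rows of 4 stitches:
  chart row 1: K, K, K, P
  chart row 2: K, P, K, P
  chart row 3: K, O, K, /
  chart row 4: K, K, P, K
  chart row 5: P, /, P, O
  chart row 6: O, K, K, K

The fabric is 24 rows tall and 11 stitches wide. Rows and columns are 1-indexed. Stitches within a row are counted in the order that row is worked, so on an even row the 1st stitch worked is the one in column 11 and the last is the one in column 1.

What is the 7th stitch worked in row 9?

Row 9: (9-1) mod 6 = 2, so use chart row 3. Odd row -> RS.
Chart row 3 tiled across columns 1-11: K O K / K O K / K O K
Right side: take the tiled row as-is (worked left to right from column 1).
The 7th stitch worked is K.

== STITCH ==
K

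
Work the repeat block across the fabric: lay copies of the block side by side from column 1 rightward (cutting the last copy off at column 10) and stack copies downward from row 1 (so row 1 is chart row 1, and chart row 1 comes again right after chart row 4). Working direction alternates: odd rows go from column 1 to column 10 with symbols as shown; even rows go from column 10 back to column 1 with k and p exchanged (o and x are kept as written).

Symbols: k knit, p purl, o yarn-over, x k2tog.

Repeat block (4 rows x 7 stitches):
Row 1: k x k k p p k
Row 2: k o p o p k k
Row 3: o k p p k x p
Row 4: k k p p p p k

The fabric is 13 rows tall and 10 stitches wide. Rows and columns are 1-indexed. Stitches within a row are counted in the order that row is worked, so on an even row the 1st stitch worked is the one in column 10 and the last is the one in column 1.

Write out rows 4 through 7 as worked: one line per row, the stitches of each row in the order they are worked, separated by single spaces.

Result:
k p p p k k k k p p
k x k k p p k k x k
k o p p p k o k o p
o k p p k x p o k p

Derivation:
Row 4: chart row 4, WS - tiled (columns 1-10): k k p p p p k k k p; work from column 10 back to 1 with k<->p swapped.
Row 5: chart row 1, RS - tile across columns 1-10 and work as-is.
Row 6: chart row 2, WS - tiled (columns 1-10): k o p o p k k k o p; work from column 10 back to 1 with k<->p swapped.
Row 7: chart row 3, RS - tile across columns 1-10 and work as-is.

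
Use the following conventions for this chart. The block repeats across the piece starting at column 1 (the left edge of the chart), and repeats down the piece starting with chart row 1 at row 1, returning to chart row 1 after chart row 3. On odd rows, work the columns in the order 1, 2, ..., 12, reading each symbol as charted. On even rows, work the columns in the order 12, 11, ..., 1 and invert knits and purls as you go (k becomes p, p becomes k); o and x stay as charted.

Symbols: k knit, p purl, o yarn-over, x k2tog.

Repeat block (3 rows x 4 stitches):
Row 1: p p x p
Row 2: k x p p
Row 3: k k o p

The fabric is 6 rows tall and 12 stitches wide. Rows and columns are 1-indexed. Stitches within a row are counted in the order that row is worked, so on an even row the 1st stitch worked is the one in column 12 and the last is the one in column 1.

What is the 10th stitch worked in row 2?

Row 2: (2-1) mod 3 = 1, so use chart row 2. Even row -> WS.
Chart row 2 tiled across columns 1-12: k x p p k x p p k x p p
WS row: flip the tiled sequence (start at column 12) and apply k<->p; o and x stay.
Row 2 as worked: k k x p k k x p k k x p
Counting 10 along the worked row gives k.

Stitch:
k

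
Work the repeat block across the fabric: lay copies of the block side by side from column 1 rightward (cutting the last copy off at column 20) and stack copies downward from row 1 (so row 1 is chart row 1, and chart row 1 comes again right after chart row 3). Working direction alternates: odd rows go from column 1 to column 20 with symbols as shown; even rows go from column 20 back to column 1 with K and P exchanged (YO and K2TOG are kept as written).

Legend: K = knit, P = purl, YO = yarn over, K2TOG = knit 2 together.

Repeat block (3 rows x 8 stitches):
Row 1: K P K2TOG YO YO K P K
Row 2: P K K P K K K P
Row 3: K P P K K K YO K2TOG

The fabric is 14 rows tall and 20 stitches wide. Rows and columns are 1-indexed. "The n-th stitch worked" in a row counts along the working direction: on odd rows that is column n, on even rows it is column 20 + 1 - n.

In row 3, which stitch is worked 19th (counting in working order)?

Row 3 uses chart row ((3-1) mod 3)+1 = 3. Row 3 is odd, so RS.
Chart row 3 tiled across columns 1-20: K P P K K K YO K2TOG K P P K K K YO K2TOG K P P K
Right side: take the tiled row as-is (worked left to right from column 1).
Counting 19 along the worked row gives P.

== STITCH ==
P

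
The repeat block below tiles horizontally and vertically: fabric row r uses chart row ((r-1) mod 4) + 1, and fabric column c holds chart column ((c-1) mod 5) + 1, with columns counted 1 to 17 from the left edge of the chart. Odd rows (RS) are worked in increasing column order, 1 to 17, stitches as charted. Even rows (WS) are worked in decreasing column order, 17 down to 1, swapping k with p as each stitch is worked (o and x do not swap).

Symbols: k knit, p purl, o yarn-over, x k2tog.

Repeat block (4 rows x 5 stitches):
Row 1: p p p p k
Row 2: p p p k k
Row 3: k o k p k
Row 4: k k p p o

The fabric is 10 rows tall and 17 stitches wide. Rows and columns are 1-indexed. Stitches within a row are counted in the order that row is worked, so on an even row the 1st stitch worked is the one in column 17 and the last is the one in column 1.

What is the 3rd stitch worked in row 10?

Row 10 uses chart row ((10-1) mod 4)+1 = 2. Row 10 is even, so WS.
Chart row 2 tiled across columns 1-17: p p p k k p p p k k p p p k k p p
WS row: flip the tiled sequence (start at column 17) and apply k<->p; o and x stay.
Row 10 as worked: k k p p k k k p p k k k p p k k k
The 3rd stitch worked is p.

Stitch:
p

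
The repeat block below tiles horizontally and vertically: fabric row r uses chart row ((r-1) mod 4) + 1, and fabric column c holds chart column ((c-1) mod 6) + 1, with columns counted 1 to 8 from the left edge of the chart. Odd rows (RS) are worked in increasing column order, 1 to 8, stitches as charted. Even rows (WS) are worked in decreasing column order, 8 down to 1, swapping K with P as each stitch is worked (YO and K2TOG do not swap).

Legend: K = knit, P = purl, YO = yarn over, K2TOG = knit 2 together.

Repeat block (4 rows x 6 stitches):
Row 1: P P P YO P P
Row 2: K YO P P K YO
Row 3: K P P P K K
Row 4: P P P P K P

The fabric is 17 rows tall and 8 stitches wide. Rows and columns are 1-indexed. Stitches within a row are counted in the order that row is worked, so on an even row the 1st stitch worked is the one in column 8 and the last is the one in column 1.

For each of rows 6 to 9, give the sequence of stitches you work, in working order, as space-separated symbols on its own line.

Result:
YO P YO P K K YO P
K P P P K K K P
K K K P K K K K
P P P YO P P P P

Derivation:
Row 6: chart row 2, WS - tiled (columns 1-8): K YO P P K YO K YO; work from column 8 back to 1 with K<->P swapped.
Row 7: chart row 3, RS - tile across columns 1-8 and work as-is.
Row 8: chart row 4, WS - tiled (columns 1-8): P P P P K P P P; work from column 8 back to 1 with K<->P swapped.
Row 9: chart row 1, RS - tile across columns 1-8 and work as-is.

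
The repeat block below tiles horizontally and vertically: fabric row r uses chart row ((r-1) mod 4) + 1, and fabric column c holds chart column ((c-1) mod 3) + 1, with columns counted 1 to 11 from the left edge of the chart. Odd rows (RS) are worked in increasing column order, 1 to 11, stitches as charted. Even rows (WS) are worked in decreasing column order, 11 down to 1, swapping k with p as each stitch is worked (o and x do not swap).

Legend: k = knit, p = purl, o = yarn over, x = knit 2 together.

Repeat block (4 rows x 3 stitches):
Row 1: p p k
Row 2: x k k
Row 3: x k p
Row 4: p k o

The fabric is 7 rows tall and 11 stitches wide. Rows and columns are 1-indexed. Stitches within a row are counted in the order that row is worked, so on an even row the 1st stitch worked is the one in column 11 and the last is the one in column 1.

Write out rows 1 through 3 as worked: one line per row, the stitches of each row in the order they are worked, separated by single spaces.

Rows as worked:
p p k p p k p p k p p
p x p p x p p x p p x
x k p x k p x k p x k

Derivation:
Row 1: chart row 1, RS - tile across columns 1-11 and work as-is.
Row 2: chart row 2, WS - tiled (columns 1-11): x k k x k k x k k x k; work from column 11 back to 1 with k<->p swapped.
Row 3: chart row 3, RS - tile across columns 1-11 and work as-is.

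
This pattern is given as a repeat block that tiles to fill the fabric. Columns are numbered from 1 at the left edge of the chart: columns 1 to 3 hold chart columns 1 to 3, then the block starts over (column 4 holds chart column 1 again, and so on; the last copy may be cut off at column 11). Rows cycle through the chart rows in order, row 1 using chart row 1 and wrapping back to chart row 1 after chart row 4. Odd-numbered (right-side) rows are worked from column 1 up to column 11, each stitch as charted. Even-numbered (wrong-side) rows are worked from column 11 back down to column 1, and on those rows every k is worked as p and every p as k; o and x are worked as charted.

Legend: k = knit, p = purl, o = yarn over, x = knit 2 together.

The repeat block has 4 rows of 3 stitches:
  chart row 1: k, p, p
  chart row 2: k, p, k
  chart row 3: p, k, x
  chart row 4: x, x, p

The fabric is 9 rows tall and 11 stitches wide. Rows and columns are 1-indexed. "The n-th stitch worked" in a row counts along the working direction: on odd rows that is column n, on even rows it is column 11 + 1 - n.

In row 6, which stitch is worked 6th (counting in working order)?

Row 6: (6-1) mod 4 = 1, so use chart row 2. Even row -> WS.
Chart row 2 tiled across columns 1-11: k p k k p k k p k k p
WS row: flip the tiled sequence (start at column 11) and apply k<->p; o and x stay.
Row 6 as worked: k p p k p p k p p k p
Counting 6 along the worked row gives p.

Stitch:
p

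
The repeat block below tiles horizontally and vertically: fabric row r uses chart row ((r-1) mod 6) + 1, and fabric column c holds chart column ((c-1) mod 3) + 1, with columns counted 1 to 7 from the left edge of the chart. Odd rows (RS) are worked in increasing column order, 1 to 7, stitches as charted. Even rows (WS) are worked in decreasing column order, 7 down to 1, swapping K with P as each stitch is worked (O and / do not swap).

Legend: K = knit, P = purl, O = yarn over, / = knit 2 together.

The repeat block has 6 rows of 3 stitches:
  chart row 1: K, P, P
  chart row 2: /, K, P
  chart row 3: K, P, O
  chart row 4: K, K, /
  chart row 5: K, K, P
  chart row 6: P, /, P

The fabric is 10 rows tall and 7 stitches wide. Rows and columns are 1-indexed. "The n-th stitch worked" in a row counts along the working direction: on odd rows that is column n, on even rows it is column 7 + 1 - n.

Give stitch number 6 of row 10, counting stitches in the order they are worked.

Row 10 uses chart row ((10-1) mod 6)+1 = 4. Row 10 is even, so WS.
Chart row 4 tiled across columns 1-7: K K / K K / K
WS: work from column 7 back to column 1 (reverse the tiled row), swapping K<->P (O and / unchanged).
Row 10 as worked: P / P P / P P
The 6th stitch worked is P.

== STITCH ==
P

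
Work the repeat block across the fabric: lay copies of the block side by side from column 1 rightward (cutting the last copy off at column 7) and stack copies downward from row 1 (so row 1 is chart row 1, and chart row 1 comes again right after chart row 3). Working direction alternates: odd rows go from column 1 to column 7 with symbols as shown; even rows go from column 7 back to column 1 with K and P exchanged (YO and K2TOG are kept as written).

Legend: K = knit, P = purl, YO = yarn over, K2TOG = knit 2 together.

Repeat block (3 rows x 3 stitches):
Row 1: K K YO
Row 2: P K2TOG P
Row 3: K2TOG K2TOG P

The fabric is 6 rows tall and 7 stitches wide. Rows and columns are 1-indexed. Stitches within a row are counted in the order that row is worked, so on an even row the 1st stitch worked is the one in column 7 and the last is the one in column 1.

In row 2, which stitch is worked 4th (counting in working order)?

Result:
K

Derivation:
Row 2: (2-1) mod 3 = 1, so use chart row 2. Even row -> WS.
Chart row 2 tiled across columns 1-7: P K2TOG P P K2TOG P P
WS: work from column 7 back to column 1 (reverse the tiled row), swapping K<->P (YO and K2TOG unchanged).
Row 2 as worked: K K K2TOG K K K2TOG K
Counting 4 along the worked row gives K.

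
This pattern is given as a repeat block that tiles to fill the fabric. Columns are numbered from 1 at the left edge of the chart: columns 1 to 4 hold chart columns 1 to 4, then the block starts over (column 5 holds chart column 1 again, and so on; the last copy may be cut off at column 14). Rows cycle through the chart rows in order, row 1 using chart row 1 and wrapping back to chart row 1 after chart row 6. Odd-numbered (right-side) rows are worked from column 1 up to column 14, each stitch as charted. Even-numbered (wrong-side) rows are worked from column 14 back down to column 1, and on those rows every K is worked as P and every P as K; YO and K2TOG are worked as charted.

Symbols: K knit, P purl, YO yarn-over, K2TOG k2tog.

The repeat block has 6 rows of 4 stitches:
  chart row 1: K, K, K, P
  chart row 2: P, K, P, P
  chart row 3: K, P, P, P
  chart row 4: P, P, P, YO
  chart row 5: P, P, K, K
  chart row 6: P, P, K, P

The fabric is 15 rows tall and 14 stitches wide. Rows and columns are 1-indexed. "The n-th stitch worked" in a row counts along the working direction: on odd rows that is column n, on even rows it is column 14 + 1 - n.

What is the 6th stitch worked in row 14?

Stitch:
K

Derivation:
For row 14: chart row = ((14-1) mod 6) + 1 = 2; this is a WS (even) row.
Chart row 2 tiled across columns 1-14: P K P P P K P P P K P P P K
WS row: flip the tiled sequence (start at column 14) and apply K<->P; YO and K2TOG stay.
Row 14 as worked: P K K K P K K K P K K K P K
Stitch 6 in working order -> K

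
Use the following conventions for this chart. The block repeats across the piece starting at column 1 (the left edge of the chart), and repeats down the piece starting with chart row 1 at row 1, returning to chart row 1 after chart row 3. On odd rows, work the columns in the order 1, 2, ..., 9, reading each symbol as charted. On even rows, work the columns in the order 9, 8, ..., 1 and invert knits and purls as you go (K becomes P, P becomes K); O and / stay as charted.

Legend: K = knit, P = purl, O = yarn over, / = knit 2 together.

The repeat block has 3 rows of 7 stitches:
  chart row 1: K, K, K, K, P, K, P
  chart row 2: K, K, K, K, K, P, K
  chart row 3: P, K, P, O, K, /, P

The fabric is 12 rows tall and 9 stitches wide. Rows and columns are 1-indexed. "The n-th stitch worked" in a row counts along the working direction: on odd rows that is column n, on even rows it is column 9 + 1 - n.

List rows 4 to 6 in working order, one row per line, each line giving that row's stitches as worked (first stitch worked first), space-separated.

Row 4: chart row 1, WS - tiled (columns 1-9): K K K K P K P K K; work from column 9 back to 1 with K<->P swapped.
Row 5: chart row 2, RS - tile across columns 1-9 and work as-is.
Row 6: chart row 3, WS - tiled (columns 1-9): P K P O K / P P K; work from column 9 back to 1 with K<->P swapped.

Result:
P P K P K P P P P
K K K K K P K K K
P K K / P O K P K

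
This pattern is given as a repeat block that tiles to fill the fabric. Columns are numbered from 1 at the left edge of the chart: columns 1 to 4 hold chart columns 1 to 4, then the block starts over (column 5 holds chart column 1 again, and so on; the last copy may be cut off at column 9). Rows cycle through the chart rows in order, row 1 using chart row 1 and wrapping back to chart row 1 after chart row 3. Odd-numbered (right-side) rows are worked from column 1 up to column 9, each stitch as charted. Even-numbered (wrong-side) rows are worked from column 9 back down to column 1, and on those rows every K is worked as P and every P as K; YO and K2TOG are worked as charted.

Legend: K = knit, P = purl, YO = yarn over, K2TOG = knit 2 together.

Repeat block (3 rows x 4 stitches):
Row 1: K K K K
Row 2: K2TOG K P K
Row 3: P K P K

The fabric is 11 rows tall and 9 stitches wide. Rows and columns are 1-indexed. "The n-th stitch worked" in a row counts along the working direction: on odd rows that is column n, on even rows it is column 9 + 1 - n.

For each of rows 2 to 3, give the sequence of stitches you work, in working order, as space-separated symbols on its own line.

Result:
K2TOG P K P K2TOG P K P K2TOG
P K P K P K P K P

Derivation:
Row 2: chart row 2, WS - tiled (columns 1-9): K2TOG K P K K2TOG K P K K2TOG; work from column 9 back to 1 with K<->P swapped.
Row 3: chart row 3, RS - tile across columns 1-9 and work as-is.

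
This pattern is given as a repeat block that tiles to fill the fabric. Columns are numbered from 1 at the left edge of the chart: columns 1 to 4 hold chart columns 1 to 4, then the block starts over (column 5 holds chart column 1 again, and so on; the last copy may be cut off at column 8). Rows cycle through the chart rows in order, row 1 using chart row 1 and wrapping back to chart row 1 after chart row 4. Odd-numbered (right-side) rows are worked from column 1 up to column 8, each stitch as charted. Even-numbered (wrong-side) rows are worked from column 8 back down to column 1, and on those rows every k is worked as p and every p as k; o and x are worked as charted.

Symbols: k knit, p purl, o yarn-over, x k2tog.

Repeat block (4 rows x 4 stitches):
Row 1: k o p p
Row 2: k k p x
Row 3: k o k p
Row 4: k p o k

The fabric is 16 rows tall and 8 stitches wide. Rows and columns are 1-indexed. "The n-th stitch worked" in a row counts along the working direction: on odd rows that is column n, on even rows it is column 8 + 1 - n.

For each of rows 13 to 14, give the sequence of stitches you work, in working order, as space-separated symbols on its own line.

Result:
k o p p k o p p
x k p p x k p p

Derivation:
Row 13: chart row 1, RS - tile across columns 1-8 and work as-is.
Row 14: chart row 2, WS - tiled (columns 1-8): k k p x k k p x; work from column 8 back to 1 with k<->p swapped.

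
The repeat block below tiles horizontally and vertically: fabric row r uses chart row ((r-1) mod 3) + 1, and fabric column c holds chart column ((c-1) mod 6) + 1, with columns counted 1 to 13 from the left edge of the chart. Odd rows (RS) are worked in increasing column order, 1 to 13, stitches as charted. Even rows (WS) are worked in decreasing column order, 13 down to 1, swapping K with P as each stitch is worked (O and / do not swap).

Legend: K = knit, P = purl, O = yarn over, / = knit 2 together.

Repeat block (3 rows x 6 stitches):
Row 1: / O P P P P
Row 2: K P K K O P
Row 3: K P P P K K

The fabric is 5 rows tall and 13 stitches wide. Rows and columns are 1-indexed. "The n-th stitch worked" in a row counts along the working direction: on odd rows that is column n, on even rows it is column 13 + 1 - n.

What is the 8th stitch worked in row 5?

Row 5 uses chart row ((5-1) mod 3)+1 = 2. Row 5 is odd, so RS.
Chart row 2 tiled across columns 1-13: K P K K O P K P K K O P K
RS: work column 1 to column 13, symbols as charted — the tiled row is the row as worked.
Counting 8 along the worked row gives P.

Stitch:
P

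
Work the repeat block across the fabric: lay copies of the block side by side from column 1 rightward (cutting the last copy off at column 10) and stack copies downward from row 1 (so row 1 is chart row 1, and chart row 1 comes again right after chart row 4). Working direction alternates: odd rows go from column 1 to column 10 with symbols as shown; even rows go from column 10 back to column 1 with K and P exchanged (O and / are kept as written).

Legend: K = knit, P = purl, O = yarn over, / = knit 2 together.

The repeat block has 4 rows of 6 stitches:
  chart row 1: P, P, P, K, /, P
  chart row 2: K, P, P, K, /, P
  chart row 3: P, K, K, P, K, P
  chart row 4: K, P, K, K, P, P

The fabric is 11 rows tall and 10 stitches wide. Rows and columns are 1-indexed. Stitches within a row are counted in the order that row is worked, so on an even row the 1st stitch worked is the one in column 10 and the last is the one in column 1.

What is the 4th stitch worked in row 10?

Row 10: (10-1) mod 4 = 1, so use chart row 2. Even row -> WS.
Chart row 2 tiled across columns 1-10: K P P K / P K P P K
WS row: flip the tiled sequence (start at column 10) and apply K<->P; O and / stay.
Row 10 as worked: P K K P K / P K K P
Counting 4 along the worked row gives P.

Stitch:
P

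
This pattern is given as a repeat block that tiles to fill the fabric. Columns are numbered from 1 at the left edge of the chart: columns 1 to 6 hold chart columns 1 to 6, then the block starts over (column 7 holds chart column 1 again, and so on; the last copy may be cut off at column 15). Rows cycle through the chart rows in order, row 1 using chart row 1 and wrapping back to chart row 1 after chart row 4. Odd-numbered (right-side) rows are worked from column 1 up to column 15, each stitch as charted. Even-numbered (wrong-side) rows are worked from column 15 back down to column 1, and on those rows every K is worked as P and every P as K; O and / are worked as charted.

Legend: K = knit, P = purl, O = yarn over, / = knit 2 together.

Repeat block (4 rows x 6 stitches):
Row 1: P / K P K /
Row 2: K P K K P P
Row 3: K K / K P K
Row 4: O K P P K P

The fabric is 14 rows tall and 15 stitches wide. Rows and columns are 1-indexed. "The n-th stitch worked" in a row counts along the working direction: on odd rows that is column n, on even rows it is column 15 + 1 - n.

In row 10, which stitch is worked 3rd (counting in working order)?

Result:
P

Derivation:
Row 10 uses chart row ((10-1) mod 4)+1 = 2. Row 10 is even, so WS.
Chart row 2 tiled across columns 1-15: K P K K P P K P K K P P K P K
Wrong side: read the tiled row from column 15 down to 1 and exchange K with P (leave O, /).
Row 10 as worked: P K P K K P P K P K K P P K P
Stitch 3 in working order -> P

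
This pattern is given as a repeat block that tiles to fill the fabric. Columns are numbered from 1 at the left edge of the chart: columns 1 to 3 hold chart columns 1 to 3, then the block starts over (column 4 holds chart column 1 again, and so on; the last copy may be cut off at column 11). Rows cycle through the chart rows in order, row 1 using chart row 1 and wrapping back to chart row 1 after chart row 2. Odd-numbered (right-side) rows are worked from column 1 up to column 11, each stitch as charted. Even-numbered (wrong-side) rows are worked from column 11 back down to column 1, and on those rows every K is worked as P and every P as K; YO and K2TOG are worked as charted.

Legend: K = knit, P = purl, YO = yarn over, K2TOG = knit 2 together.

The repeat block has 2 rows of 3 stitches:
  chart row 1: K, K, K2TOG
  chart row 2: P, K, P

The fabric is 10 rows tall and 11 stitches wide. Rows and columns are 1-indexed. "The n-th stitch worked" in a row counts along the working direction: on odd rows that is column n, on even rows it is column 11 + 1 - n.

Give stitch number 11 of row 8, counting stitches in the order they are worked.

Row 8 uses chart row ((8-1) mod 2)+1 = 2. Row 8 is even, so WS.
Chart row 2 tiled across columns 1-11: P K P P K P P K P P K
Wrong side: read the tiled row from column 11 down to 1 and exchange K with P (leave YO, K2TOG).
Row 8 as worked: P K K P K K P K K P K
Stitch 11 in working order -> K

Result:
K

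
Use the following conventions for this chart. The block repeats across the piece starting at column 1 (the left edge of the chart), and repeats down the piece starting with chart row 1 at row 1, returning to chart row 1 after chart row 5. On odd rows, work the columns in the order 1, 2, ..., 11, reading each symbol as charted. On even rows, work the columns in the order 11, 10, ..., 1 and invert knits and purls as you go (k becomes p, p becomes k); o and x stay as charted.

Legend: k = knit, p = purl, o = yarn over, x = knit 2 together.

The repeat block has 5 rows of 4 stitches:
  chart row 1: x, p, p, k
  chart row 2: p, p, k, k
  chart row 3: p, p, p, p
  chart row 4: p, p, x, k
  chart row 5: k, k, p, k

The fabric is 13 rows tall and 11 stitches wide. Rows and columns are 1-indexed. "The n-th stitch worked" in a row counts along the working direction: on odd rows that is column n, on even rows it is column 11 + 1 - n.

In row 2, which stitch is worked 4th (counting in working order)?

Stitch:
p

Derivation:
For row 2: chart row = ((2-1) mod 5) + 1 = 2; this is a WS (even) row.
Chart row 2 tiled across columns 1-11: p p k k p p k k p p k
WS: work from column 11 back to column 1 (reverse the tiled row), swapping k<->p (o and x unchanged).
Row 2 as worked: p k k p p k k p p k k
Stitch 4 in working order -> p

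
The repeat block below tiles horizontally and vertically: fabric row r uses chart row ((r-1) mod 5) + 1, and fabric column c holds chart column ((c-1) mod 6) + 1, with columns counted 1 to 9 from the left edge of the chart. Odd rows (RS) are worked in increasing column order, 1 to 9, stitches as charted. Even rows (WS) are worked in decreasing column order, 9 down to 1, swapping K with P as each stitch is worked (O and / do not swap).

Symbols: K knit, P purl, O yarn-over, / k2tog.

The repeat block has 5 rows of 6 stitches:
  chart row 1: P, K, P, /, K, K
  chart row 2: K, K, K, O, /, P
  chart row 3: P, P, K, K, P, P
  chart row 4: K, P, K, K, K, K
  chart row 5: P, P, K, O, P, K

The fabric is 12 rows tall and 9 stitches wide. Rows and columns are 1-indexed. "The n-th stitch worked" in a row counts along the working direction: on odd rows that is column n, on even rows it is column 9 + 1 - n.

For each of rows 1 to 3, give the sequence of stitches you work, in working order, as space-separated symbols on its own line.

Result:
P K P / K K P K P
P P P K / O P P P
P P K K P P P P K

Derivation:
Row 1: chart row 1, RS - tile across columns 1-9 and work as-is.
Row 2: chart row 2, WS - tiled (columns 1-9): K K K O / P K K K; work from column 9 back to 1 with K<->P swapped.
Row 3: chart row 3, RS - tile across columns 1-9 and work as-is.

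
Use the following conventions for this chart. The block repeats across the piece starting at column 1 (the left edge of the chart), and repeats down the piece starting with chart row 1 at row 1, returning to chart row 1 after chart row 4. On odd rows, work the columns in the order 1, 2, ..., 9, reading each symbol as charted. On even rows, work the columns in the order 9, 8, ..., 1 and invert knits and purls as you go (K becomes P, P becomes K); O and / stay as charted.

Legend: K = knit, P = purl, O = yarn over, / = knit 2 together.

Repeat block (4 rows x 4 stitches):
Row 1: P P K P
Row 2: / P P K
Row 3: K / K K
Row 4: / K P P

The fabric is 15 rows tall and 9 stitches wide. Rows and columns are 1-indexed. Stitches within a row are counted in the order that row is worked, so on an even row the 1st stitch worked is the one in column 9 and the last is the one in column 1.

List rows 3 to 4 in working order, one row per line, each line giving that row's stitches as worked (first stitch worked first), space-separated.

Row 3: chart row 3, RS - tile across columns 1-9 and work as-is.
Row 4: chart row 4, WS - tiled (columns 1-9): / K P P / K P P /; work from column 9 back to 1 with K<->P swapped.

Result:
K / K K K / K K K
/ K K P / K K P /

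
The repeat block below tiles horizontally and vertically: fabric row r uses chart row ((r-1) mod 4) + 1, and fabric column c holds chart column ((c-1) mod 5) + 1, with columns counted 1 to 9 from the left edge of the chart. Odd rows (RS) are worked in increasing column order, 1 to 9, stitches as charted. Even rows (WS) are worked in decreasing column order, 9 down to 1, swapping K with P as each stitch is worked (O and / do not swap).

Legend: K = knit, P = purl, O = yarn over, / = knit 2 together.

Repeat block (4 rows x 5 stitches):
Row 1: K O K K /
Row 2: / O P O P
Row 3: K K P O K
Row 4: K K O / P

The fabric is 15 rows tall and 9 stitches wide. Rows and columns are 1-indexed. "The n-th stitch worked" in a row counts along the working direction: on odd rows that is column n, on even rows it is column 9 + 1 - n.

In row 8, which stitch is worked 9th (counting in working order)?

Row 8 uses chart row ((8-1) mod 4)+1 = 4. Row 8 is even, so WS.
Chart row 4 tiled across columns 1-9: K K O / P K K O /
WS row: flip the tiled sequence (start at column 9) and apply K<->P; O and / stay.
Row 8 as worked: / O P P K / O P P
Counting 9 along the worked row gives P.

Stitch:
P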